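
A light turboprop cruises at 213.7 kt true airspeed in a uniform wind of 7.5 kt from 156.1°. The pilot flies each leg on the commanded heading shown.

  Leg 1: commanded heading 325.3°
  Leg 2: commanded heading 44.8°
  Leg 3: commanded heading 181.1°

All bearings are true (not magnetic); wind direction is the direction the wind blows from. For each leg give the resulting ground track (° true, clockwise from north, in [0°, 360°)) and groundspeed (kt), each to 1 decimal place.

Leg 1: track=325.7°, groundspeed=221.1 kt
Leg 2: track=43.0°, groundspeed=216.5 kt
Leg 3: track=182.0°, groundspeed=206.9 kt

Leg 1: heading 325.3°; drift +0.4° → track 325.7°, groundspeed 221.1 kt
Leg 2: heading 44.8°; drift -1.8° → track 43.0°, groundspeed 216.5 kt
Leg 3: heading 181.1°; drift +0.9° → track 182.0°, groundspeed 206.9 kt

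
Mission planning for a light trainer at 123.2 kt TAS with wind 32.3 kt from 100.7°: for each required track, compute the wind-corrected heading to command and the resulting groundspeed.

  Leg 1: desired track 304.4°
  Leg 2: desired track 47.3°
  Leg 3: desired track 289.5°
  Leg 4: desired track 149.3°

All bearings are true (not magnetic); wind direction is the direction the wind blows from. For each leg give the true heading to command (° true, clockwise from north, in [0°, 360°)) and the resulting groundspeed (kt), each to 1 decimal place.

Leg 1: desired track 304.4°; wind correction +6.0° → command heading 310.4°, groundspeed 152.1 kt
Leg 2: desired track 47.3°; wind correction +12.2° → command heading 59.5°, groundspeed 101.2 kt
Leg 3: desired track 289.5°; wind correction +2.3° → command heading 291.8°, groundspeed 155.0 kt
Leg 4: desired track 149.3°; wind correction -11.3° → command heading 138.0°, groundspeed 99.4 kt

Leg 1: heading=310.4°, groundspeed=152.1 kt
Leg 2: heading=59.5°, groundspeed=101.2 kt
Leg 3: heading=291.8°, groundspeed=155.0 kt
Leg 4: heading=138.0°, groundspeed=99.4 kt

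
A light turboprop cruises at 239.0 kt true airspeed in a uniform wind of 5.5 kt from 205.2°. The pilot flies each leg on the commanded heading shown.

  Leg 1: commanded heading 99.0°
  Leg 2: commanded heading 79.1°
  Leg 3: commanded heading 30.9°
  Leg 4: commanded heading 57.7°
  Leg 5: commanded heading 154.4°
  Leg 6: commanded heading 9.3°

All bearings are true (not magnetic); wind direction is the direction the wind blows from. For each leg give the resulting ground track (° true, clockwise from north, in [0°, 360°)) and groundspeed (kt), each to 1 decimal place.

Leg 1: heading 99.0°; drift -1.3° → track 97.7°, groundspeed 240.6 kt
Leg 2: heading 79.1°; drift -1.1° → track 78.0°, groundspeed 242.3 kt
Leg 3: heading 30.9°; drift -0.1° → track 30.8°, groundspeed 244.5 kt
Leg 4: heading 57.7°; drift -0.7° → track 57.0°, groundspeed 243.7 kt
Leg 5: heading 154.4°; drift -1.0° → track 153.4°, groundspeed 235.6 kt
Leg 6: heading 9.3°; drift +0.4° → track 9.7°, groundspeed 244.3 kt

Leg 1: track=97.7°, groundspeed=240.6 kt
Leg 2: track=78.0°, groundspeed=242.3 kt
Leg 3: track=30.8°, groundspeed=244.5 kt
Leg 4: track=57.0°, groundspeed=243.7 kt
Leg 5: track=153.4°, groundspeed=235.6 kt
Leg 6: track=9.7°, groundspeed=244.3 kt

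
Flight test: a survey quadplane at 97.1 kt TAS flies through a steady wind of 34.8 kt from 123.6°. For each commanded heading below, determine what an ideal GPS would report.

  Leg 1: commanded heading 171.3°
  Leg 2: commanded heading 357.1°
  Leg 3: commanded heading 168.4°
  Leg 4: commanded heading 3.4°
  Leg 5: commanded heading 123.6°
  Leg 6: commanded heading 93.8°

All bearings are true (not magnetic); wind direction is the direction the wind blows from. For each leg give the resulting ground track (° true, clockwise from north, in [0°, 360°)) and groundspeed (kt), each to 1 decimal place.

Leg 1: heading 171.3°; drift +19.3° → track 190.6°, groundspeed 78.0 kt
Leg 2: heading 357.1°; drift -13.4° → track 343.7°, groundspeed 121.1 kt
Leg 3: heading 168.4°; drift +18.7° → track 187.1°, groundspeed 76.4 kt
Leg 4: heading 3.4°; drift -14.7° → track 348.7°, groundspeed 118.5 kt
Leg 5: heading 123.6°; drift +0.0° → track 123.6°, groundspeed 62.3 kt
Leg 6: heading 93.8°; drift -14.5° → track 79.3°, groundspeed 69.1 kt

Leg 1: track=190.6°, groundspeed=78.0 kt
Leg 2: track=343.7°, groundspeed=121.1 kt
Leg 3: track=187.1°, groundspeed=76.4 kt
Leg 4: track=348.7°, groundspeed=118.5 kt
Leg 5: track=123.6°, groundspeed=62.3 kt
Leg 6: track=79.3°, groundspeed=69.1 kt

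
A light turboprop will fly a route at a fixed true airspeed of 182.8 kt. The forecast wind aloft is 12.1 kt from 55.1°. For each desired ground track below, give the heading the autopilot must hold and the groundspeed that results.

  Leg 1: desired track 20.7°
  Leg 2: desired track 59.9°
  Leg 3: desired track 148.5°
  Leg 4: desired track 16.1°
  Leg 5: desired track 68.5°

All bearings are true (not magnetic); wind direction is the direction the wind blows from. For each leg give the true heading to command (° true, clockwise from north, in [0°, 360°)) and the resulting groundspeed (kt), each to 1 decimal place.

Leg 1: heading=22.8°, groundspeed=172.7 kt
Leg 2: heading=59.6°, groundspeed=170.7 kt
Leg 3: heading=144.7°, groundspeed=183.1 kt
Leg 4: heading=18.5°, groundspeed=173.2 kt
Leg 5: heading=67.6°, groundspeed=171.0 kt

Leg 1: desired track 20.7°; wind correction +2.1° → command heading 22.8°, groundspeed 172.7 kt
Leg 2: desired track 59.9°; wind correction -0.3° → command heading 59.6°, groundspeed 170.7 kt
Leg 3: desired track 148.5°; wind correction -3.8° → command heading 144.7°, groundspeed 183.1 kt
Leg 4: desired track 16.1°; wind correction +2.4° → command heading 18.5°, groundspeed 173.2 kt
Leg 5: desired track 68.5°; wind correction -0.9° → command heading 67.6°, groundspeed 171.0 kt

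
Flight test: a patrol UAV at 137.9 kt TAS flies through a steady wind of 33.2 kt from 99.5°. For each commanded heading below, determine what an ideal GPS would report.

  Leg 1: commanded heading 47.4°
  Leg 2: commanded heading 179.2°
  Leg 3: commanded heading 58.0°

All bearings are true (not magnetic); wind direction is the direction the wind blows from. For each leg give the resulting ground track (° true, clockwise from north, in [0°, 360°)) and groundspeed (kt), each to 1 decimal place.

Leg 1: heading 47.4°; drift -12.6° → track 34.8°, groundspeed 120.4 kt
Leg 2: heading 179.2°; drift +13.9° → track 193.1°, groundspeed 135.9 kt
Leg 3: heading 58.0°; drift -11.0° → track 47.0°, groundspeed 115.2 kt

Leg 1: track=34.8°, groundspeed=120.4 kt
Leg 2: track=193.1°, groundspeed=135.9 kt
Leg 3: track=47.0°, groundspeed=115.2 kt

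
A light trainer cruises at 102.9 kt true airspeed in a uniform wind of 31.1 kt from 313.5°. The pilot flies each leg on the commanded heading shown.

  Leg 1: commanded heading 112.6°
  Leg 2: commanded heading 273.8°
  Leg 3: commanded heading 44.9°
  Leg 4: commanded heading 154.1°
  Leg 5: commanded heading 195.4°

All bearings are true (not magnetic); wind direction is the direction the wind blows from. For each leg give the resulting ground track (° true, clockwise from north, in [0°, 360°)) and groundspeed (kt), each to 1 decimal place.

Leg 1: heading 112.6°; drift +4.8° → track 117.4°, groundspeed 132.4 kt
Leg 2: heading 273.8°; drift -14.1° → track 259.7°, groundspeed 81.4 kt
Leg 3: heading 44.9°; drift +16.7° → track 61.6°, groundspeed 108.2 kt
Leg 4: heading 154.1°; drift -4.7° → track 149.4°, groundspeed 132.5 kt
Leg 5: heading 195.4°; drift -13.1° → track 182.3°, groundspeed 120.7 kt

Leg 1: track=117.4°, groundspeed=132.4 kt
Leg 2: track=259.7°, groundspeed=81.4 kt
Leg 3: track=61.6°, groundspeed=108.2 kt
Leg 4: track=149.4°, groundspeed=132.5 kt
Leg 5: track=182.3°, groundspeed=120.7 kt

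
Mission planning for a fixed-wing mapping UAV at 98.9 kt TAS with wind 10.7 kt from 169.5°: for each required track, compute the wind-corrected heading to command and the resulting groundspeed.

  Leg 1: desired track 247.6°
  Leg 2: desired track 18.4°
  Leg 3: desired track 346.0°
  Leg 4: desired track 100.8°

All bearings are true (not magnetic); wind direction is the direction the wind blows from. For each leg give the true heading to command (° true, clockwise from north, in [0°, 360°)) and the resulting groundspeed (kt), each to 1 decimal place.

Leg 1: desired track 247.6°; wind correction -6.1° → command heading 241.5°, groundspeed 96.1 kt
Leg 2: desired track 18.4°; wind correction +3.0° → command heading 21.4°, groundspeed 108.1 kt
Leg 3: desired track 346.0°; wind correction -0.4° → command heading 345.6°, groundspeed 109.6 kt
Leg 4: desired track 100.8°; wind correction +5.8° → command heading 106.6°, groundspeed 94.5 kt

Leg 1: heading=241.5°, groundspeed=96.1 kt
Leg 2: heading=21.4°, groundspeed=108.1 kt
Leg 3: heading=345.6°, groundspeed=109.6 kt
Leg 4: heading=106.6°, groundspeed=94.5 kt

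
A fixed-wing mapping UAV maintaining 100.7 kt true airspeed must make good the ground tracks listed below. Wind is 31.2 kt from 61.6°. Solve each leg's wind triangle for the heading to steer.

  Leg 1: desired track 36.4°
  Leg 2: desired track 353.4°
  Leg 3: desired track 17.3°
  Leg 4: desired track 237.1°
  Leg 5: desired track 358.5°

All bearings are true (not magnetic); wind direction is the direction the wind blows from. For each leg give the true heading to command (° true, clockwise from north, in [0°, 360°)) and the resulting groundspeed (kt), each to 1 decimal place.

Leg 1: heading=44.0°, groundspeed=71.6 kt
Leg 2: heading=10.1°, groundspeed=84.9 kt
Leg 3: heading=29.8°, groundspeed=76.0 kt
Leg 4: heading=235.7°, groundspeed=131.8 kt
Leg 5: heading=14.5°, groundspeed=82.7 kt

Leg 1: desired track 36.4°; wind correction +7.6° → command heading 44.0°, groundspeed 71.6 kt
Leg 2: desired track 353.4°; wind correction +16.7° → command heading 10.1°, groundspeed 84.9 kt
Leg 3: desired track 17.3°; wind correction +12.5° → command heading 29.8°, groundspeed 76.0 kt
Leg 4: desired track 237.1°; wind correction -1.4° → command heading 235.7°, groundspeed 131.8 kt
Leg 5: desired track 358.5°; wind correction +16.0° → command heading 14.5°, groundspeed 82.7 kt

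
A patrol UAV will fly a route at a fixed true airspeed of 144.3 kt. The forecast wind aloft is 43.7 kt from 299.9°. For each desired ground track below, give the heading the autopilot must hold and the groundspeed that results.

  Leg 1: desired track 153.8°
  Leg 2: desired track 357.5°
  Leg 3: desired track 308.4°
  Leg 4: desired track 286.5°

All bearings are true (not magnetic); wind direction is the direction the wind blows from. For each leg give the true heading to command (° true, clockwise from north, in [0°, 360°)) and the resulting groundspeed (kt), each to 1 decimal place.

Leg 1: heading=163.5°, groundspeed=178.5 kt
Leg 2: heading=342.7°, groundspeed=116.1 kt
Leg 3: heading=305.8°, groundspeed=100.9 kt
Leg 4: heading=290.5°, groundspeed=101.4 kt

Leg 1: desired track 153.8°; wind correction +9.7° → command heading 163.5°, groundspeed 178.5 kt
Leg 2: desired track 357.5°; wind correction -14.8° → command heading 342.7°, groundspeed 116.1 kt
Leg 3: desired track 308.4°; wind correction -2.6° → command heading 305.8°, groundspeed 100.9 kt
Leg 4: desired track 286.5°; wind correction +4.0° → command heading 290.5°, groundspeed 101.4 kt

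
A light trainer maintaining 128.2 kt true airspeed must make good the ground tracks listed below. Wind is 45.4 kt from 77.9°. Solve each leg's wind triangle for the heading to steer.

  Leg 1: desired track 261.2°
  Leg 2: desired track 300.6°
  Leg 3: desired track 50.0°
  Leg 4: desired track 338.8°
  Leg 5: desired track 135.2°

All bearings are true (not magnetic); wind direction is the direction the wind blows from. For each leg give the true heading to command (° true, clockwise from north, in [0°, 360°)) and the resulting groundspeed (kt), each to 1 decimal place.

Leg 1: heading=262.4°, groundspeed=173.5 kt
Leg 2: heading=314.5°, groundspeed=157.8 kt
Leg 3: heading=59.5°, groundspeed=86.3 kt
Leg 4: heading=359.3°, groundspeed=127.3 kt
Leg 5: heading=117.9°, groundspeed=97.8 kt

Leg 1: desired track 261.2°; wind correction +1.2° → command heading 262.4°, groundspeed 173.5 kt
Leg 2: desired track 300.6°; wind correction +13.9° → command heading 314.5°, groundspeed 157.8 kt
Leg 3: desired track 50.0°; wind correction +9.5° → command heading 59.5°, groundspeed 86.3 kt
Leg 4: desired track 338.8°; wind correction +20.5° → command heading 359.3°, groundspeed 127.3 kt
Leg 5: desired track 135.2°; wind correction -17.3° → command heading 117.9°, groundspeed 97.8 kt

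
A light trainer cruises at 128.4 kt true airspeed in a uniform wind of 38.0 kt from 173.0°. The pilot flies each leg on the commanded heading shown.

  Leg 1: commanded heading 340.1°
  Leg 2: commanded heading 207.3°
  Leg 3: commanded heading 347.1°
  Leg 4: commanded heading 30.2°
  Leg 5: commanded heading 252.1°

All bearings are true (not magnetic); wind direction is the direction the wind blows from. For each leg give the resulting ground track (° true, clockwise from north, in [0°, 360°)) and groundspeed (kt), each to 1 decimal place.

Leg 1: track=343.0°, groundspeed=165.7 kt
Leg 2: track=219.7°, groundspeed=99.3 kt
Leg 3: track=348.4°, groundspeed=166.2 kt
Leg 4: track=22.0°, groundspeed=160.3 kt
Leg 5: track=269.2°, groundspeed=126.8 kt

Leg 1: heading 340.1°; drift +2.9° → track 343.0°, groundspeed 165.7 kt
Leg 2: heading 207.3°; drift +12.4° → track 219.7°, groundspeed 99.3 kt
Leg 3: heading 347.1°; drift +1.3° → track 348.4°, groundspeed 166.2 kt
Leg 4: heading 30.2°; drift -8.2° → track 22.0°, groundspeed 160.3 kt
Leg 5: heading 252.1°; drift +17.1° → track 269.2°, groundspeed 126.8 kt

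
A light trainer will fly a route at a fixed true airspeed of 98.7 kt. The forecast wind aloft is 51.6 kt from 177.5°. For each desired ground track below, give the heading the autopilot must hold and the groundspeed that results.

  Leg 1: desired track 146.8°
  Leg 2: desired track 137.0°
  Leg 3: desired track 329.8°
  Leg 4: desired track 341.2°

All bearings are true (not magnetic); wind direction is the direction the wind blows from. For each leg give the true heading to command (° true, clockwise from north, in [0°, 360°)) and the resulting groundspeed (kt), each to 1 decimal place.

Leg 1: desired track 146.8°; wind correction +15.5° → command heading 162.3°, groundspeed 50.8 kt
Leg 2: desired track 137.0°; wind correction +19.8° → command heading 156.8°, groundspeed 53.6 kt
Leg 3: desired track 329.8°; wind correction -14.1° → command heading 315.7°, groundspeed 141.4 kt
Leg 4: desired track 341.2°; wind correction -8.4° → command heading 332.8°, groundspeed 147.2 kt

Leg 1: heading=162.3°, groundspeed=50.8 kt
Leg 2: heading=156.8°, groundspeed=53.6 kt
Leg 3: heading=315.7°, groundspeed=141.4 kt
Leg 4: heading=332.8°, groundspeed=147.2 kt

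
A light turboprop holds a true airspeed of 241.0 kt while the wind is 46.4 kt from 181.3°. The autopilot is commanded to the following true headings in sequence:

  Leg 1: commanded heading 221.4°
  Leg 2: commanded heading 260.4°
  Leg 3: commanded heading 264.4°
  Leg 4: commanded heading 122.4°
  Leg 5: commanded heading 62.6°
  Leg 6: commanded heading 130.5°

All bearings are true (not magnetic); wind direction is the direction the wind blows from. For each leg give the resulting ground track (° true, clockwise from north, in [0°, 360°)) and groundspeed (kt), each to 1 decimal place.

Leg 1: track=229.7°, groundspeed=207.7 kt
Leg 2: track=271.5°, groundspeed=236.7 kt
Leg 3: track=275.5°, groundspeed=239.9 kt
Leg 4: track=112.0°, groundspeed=220.6 kt
Leg 5: track=53.8°, groundspeed=266.4 kt
Leg 6: track=120.9°, groundspeed=214.7 kt

Leg 1: heading 221.4°; drift +8.3° → track 229.7°, groundspeed 207.7 kt
Leg 2: heading 260.4°; drift +11.1° → track 271.5°, groundspeed 236.7 kt
Leg 3: heading 264.4°; drift +11.1° → track 275.5°, groundspeed 239.9 kt
Leg 4: heading 122.4°; drift -10.4° → track 112.0°, groundspeed 220.6 kt
Leg 5: heading 62.6°; drift -8.8° → track 53.8°, groundspeed 266.4 kt
Leg 6: heading 130.5°; drift -9.6° → track 120.9°, groundspeed 214.7 kt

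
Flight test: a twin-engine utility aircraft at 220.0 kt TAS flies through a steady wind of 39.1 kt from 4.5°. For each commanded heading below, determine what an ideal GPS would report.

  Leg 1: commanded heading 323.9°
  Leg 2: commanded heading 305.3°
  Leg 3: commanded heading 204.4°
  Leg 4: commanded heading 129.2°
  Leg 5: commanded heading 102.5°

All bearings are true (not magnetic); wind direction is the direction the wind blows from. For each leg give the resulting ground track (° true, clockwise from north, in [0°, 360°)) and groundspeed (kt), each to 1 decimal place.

Leg 1: heading 323.9°; drift -7.6° → track 316.3°, groundspeed 192.0 kt
Leg 2: heading 305.3°; drift -9.5° → track 295.8°, groundspeed 202.8 kt
Leg 3: heading 204.4°; drift -3.0° → track 201.4°, groundspeed 257.1 kt
Leg 4: heading 129.2°; drift +7.6° → track 136.8°, groundspeed 244.4 kt
Leg 5: heading 102.5°; drift +9.7° → track 112.2°, groundspeed 228.7 kt

Leg 1: track=316.3°, groundspeed=192.0 kt
Leg 2: track=295.8°, groundspeed=202.8 kt
Leg 3: track=201.4°, groundspeed=257.1 kt
Leg 4: track=136.8°, groundspeed=244.4 kt
Leg 5: track=112.2°, groundspeed=228.7 kt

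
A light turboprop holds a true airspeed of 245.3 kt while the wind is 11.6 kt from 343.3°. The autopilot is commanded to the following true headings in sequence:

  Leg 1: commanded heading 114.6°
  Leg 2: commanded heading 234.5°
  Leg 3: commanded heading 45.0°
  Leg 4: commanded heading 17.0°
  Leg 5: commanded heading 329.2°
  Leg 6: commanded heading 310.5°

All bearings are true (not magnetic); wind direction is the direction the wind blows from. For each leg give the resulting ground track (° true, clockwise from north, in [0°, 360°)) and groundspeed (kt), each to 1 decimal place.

Leg 1: heading 114.6°; drift +2.0° → track 116.6°, groundspeed 253.1 kt
Leg 2: heading 234.5°; drift -2.5° → track 232.0°, groundspeed 249.3 kt
Leg 3: heading 45.0°; drift +2.4° → track 47.4°, groundspeed 240.0 kt
Leg 4: heading 17.0°; drift +1.6° → track 18.6°, groundspeed 235.7 kt
Leg 5: heading 329.2°; drift -0.7° → track 328.5°, groundspeed 234.1 kt
Leg 6: heading 310.5°; drift -1.5° → track 309.0°, groundspeed 235.6 kt

Leg 1: track=116.6°, groundspeed=253.1 kt
Leg 2: track=232.0°, groundspeed=249.3 kt
Leg 3: track=47.4°, groundspeed=240.0 kt
Leg 4: track=18.6°, groundspeed=235.7 kt
Leg 5: track=328.5°, groundspeed=234.1 kt
Leg 6: track=309.0°, groundspeed=235.6 kt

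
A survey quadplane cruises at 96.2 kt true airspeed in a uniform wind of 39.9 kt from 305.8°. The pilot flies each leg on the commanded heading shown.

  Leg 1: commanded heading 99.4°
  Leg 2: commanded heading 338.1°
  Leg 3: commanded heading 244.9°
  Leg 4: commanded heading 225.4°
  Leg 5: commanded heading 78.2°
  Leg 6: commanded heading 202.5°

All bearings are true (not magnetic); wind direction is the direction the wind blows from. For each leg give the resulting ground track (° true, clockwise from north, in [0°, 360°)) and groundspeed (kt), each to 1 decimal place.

Leg 1: heading 99.4°; drift +7.7° → track 107.1°, groundspeed 133.1 kt
Leg 2: heading 338.1°; drift +18.8° → track 356.9°, groundspeed 66.0 kt
Leg 3: heading 244.9°; drift -24.4° → track 220.5°, groundspeed 84.3 kt
Leg 4: heading 225.4°; drift -23.7° → track 201.7°, groundspeed 97.8 kt
Leg 5: heading 78.2°; drift +13.5° → track 91.7°, groundspeed 126.6 kt
Leg 6: heading 202.5°; drift -20.2° → track 182.3°, groundspeed 112.3 kt

Leg 1: track=107.1°, groundspeed=133.1 kt
Leg 2: track=356.9°, groundspeed=66.0 kt
Leg 3: track=220.5°, groundspeed=84.3 kt
Leg 4: track=201.7°, groundspeed=97.8 kt
Leg 5: track=91.7°, groundspeed=126.6 kt
Leg 6: track=182.3°, groundspeed=112.3 kt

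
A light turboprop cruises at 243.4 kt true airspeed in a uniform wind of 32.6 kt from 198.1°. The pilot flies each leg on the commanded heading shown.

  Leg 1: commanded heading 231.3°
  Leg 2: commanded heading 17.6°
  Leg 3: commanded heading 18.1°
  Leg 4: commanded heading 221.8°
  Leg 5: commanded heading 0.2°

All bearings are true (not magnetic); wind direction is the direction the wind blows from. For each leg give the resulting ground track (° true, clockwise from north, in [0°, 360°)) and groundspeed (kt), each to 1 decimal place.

Leg 1: heading 231.3°; drift +4.7° → track 236.0°, groundspeed 216.9 kt
Leg 2: heading 17.6°; drift +0.1° → track 17.7°, groundspeed 276.0 kt
Leg 3: heading 18.1°; drift +0.0° → track 18.1°, groundspeed 276.0 kt
Leg 4: heading 221.8°; drift +3.5° → track 225.3°, groundspeed 214.0 kt
Leg 5: heading 0.2°; drift +2.1° → track 2.3°, groundspeed 274.6 kt

Leg 1: track=236.0°, groundspeed=216.9 kt
Leg 2: track=17.7°, groundspeed=276.0 kt
Leg 3: track=18.1°, groundspeed=276.0 kt
Leg 4: track=225.3°, groundspeed=214.0 kt
Leg 5: track=2.3°, groundspeed=274.6 kt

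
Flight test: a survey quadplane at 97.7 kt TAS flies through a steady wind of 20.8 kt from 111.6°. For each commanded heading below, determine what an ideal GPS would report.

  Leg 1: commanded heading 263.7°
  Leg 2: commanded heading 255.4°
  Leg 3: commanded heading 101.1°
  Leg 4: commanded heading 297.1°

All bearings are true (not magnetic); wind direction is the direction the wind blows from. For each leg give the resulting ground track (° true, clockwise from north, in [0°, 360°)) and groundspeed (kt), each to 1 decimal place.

Leg 1: track=268.5°, groundspeed=116.5 kt
Leg 2: track=261.5°, groundspeed=115.1 kt
Leg 3: track=98.3°, groundspeed=77.3 kt
Leg 4: track=296.1°, groundspeed=118.4 kt

Leg 1: heading 263.7°; drift +4.8° → track 268.5°, groundspeed 116.5 kt
Leg 2: heading 255.4°; drift +6.1° → track 261.5°, groundspeed 115.1 kt
Leg 3: heading 101.1°; drift -2.8° → track 98.3°, groundspeed 77.3 kt
Leg 4: heading 297.1°; drift -1.0° → track 296.1°, groundspeed 118.4 kt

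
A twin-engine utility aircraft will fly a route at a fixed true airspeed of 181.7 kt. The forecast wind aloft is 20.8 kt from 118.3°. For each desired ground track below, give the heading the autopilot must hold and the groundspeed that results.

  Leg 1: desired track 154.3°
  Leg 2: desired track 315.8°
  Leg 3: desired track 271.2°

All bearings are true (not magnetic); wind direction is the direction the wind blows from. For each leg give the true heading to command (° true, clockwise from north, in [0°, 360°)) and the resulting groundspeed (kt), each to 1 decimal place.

Leg 1: desired track 154.3°; wind correction -3.9° → command heading 150.4°, groundspeed 164.5 kt
Leg 2: desired track 315.8°; wind correction +2.0° → command heading 317.8°, groundspeed 201.4 kt
Leg 3: desired track 271.2°; wind correction -3.0° → command heading 268.2°, groundspeed 200.0 kt

Leg 1: heading=150.4°, groundspeed=164.5 kt
Leg 2: heading=317.8°, groundspeed=201.4 kt
Leg 3: heading=268.2°, groundspeed=200.0 kt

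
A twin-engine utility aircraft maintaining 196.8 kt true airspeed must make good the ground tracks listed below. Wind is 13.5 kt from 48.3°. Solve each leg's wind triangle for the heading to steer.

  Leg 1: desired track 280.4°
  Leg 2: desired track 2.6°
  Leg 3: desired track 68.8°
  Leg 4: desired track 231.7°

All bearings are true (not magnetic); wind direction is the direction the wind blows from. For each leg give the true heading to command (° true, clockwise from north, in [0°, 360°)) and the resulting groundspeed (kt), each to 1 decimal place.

Leg 1: desired track 280.4°; wind correction +3.1° → command heading 283.5°, groundspeed 204.8 kt
Leg 2: desired track 2.6°; wind correction +2.8° → command heading 5.4°, groundspeed 187.1 kt
Leg 3: desired track 68.8°; wind correction -1.4° → command heading 67.4°, groundspeed 184.1 kt
Leg 4: desired track 231.7°; wind correction +0.2° → command heading 231.9°, groundspeed 210.3 kt

Leg 1: heading=283.5°, groundspeed=204.8 kt
Leg 2: heading=5.4°, groundspeed=187.1 kt
Leg 3: heading=67.4°, groundspeed=184.1 kt
Leg 4: heading=231.9°, groundspeed=210.3 kt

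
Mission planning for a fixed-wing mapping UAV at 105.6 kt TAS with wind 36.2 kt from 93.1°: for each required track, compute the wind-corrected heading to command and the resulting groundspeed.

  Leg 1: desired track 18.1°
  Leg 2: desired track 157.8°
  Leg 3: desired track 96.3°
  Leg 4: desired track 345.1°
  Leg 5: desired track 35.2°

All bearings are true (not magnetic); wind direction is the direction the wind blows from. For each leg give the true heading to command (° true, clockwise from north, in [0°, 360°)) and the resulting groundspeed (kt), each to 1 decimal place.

Leg 1: heading=37.4°, groundspeed=90.3 kt
Leg 2: heading=139.7°, groundspeed=84.9 kt
Leg 3: heading=95.2°, groundspeed=69.4 kt
Leg 4: heading=4.1°, groundspeed=111.0 kt
Leg 5: heading=52.1°, groundspeed=81.8 kt

Leg 1: desired track 18.1°; wind correction +19.3° → command heading 37.4°, groundspeed 90.3 kt
Leg 2: desired track 157.8°; wind correction -18.1° → command heading 139.7°, groundspeed 84.9 kt
Leg 3: desired track 96.3°; wind correction -1.1° → command heading 95.2°, groundspeed 69.4 kt
Leg 4: desired track 345.1°; wind correction +19.0° → command heading 4.1°, groundspeed 111.0 kt
Leg 5: desired track 35.2°; wind correction +16.9° → command heading 52.1°, groundspeed 81.8 kt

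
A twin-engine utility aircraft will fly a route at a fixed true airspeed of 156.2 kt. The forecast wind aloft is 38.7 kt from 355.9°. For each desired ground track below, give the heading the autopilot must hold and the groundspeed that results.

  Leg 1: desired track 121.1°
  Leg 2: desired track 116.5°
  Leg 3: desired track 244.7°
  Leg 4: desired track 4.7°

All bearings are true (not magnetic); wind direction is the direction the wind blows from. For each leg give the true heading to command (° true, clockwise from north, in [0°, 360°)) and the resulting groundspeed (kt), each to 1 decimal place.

Leg 1: desired track 121.1°; wind correction -11.7° → command heading 109.4°, groundspeed 175.3 kt
Leg 2: desired track 116.5°; wind correction -12.3° → command heading 104.2°, groundspeed 172.3 kt
Leg 3: desired track 244.7°; wind correction +13.4° → command heading 258.1°, groundspeed 166.0 kt
Leg 4: desired track 4.7°; wind correction -2.2° → command heading 2.5°, groundspeed 117.8 kt

Leg 1: heading=109.4°, groundspeed=175.3 kt
Leg 2: heading=104.2°, groundspeed=172.3 kt
Leg 3: heading=258.1°, groundspeed=166.0 kt
Leg 4: heading=2.5°, groundspeed=117.8 kt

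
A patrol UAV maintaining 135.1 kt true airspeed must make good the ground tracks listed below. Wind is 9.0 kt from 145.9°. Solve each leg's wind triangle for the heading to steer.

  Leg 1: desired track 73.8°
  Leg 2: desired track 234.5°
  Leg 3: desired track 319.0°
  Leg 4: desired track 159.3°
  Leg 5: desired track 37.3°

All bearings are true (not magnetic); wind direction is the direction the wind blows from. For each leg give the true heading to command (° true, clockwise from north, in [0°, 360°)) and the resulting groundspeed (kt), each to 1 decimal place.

Leg 1: heading=77.4°, groundspeed=132.1 kt
Leg 2: heading=230.7°, groundspeed=134.6 kt
Leg 3: heading=318.5°, groundspeed=144.0 kt
Leg 4: heading=158.4°, groundspeed=126.3 kt
Leg 5: heading=40.9°, groundspeed=137.7 kt

Leg 1: desired track 73.8°; wind correction +3.6° → command heading 77.4°, groundspeed 132.1 kt
Leg 2: desired track 234.5°; wind correction -3.8° → command heading 230.7°, groundspeed 134.6 kt
Leg 3: desired track 319.0°; wind correction -0.5° → command heading 318.5°, groundspeed 144.0 kt
Leg 4: desired track 159.3°; wind correction -0.9° → command heading 158.4°, groundspeed 126.3 kt
Leg 5: desired track 37.3°; wind correction +3.6° → command heading 40.9°, groundspeed 137.7 kt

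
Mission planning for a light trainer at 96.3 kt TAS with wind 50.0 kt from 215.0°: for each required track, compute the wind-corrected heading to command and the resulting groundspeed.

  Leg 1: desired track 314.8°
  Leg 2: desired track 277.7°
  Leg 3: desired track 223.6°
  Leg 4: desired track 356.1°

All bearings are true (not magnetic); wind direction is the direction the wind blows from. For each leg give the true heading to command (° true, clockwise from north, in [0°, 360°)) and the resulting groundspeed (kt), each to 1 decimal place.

Leg 1: heading=284.0°, groundspeed=91.3 kt
Leg 2: heading=250.2°, groundspeed=62.5 kt
Leg 3: heading=219.1°, groundspeed=46.6 kt
Leg 4: heading=337.1°, groundspeed=129.9 kt

Leg 1: desired track 314.8°; wind correction -30.8° → command heading 284.0°, groundspeed 91.3 kt
Leg 2: desired track 277.7°; wind correction -27.5° → command heading 250.2°, groundspeed 62.5 kt
Leg 3: desired track 223.6°; wind correction -4.5° → command heading 219.1°, groundspeed 46.6 kt
Leg 4: desired track 356.1°; wind correction -19.0° → command heading 337.1°, groundspeed 129.9 kt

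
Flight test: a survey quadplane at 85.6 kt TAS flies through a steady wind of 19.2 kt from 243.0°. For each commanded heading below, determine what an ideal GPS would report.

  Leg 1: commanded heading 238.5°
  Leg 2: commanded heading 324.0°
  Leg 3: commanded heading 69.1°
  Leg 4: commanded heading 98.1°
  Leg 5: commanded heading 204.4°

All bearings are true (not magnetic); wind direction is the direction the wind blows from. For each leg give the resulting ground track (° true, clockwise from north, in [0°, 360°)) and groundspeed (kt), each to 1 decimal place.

Leg 1: track=237.2°, groundspeed=66.5 kt
Leg 2: track=336.9°, groundspeed=84.7 kt
Leg 3: track=68.0°, groundspeed=104.7 kt
Leg 4: track=91.9°, groundspeed=101.9 kt
Leg 5: track=194.8°, groundspeed=71.6 kt

Leg 1: heading 238.5°; drift -1.3° → track 237.2°, groundspeed 66.5 kt
Leg 2: heading 324.0°; drift +12.9° → track 336.9°, groundspeed 84.7 kt
Leg 3: heading 69.1°; drift -1.1° → track 68.0°, groundspeed 104.7 kt
Leg 4: heading 98.1°; drift -6.2° → track 91.9°, groundspeed 101.9 kt
Leg 5: heading 204.4°; drift -9.6° → track 194.8°, groundspeed 71.6 kt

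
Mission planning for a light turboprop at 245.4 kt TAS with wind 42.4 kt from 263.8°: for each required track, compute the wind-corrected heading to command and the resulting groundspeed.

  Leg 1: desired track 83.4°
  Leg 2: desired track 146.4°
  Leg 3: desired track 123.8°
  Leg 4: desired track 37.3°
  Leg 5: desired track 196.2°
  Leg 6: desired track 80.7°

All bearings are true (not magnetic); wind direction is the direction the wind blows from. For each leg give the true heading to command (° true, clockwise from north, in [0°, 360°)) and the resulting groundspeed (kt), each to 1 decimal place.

Leg 1: desired track 83.4°; wind correction -0.1° → command heading 83.3°, groundspeed 287.8 kt
Leg 2: desired track 146.4°; wind correction +8.8° → command heading 155.2°, groundspeed 262.0 kt
Leg 3: desired track 123.8°; wind correction +6.4° → command heading 130.2°, groundspeed 276.4 kt
Leg 4: desired track 37.3°; wind correction -7.2° → command heading 30.1°, groundspeed 272.7 kt
Leg 5: desired track 196.2°; wind correction +9.2° → command heading 205.4°, groundspeed 226.1 kt
Leg 6: desired track 80.7°; wind correction -0.5° → command heading 80.2°, groundspeed 287.7 kt

Leg 1: heading=83.3°, groundspeed=287.8 kt
Leg 2: heading=155.2°, groundspeed=262.0 kt
Leg 3: heading=130.2°, groundspeed=276.4 kt
Leg 4: heading=30.1°, groundspeed=272.7 kt
Leg 5: heading=205.4°, groundspeed=226.1 kt
Leg 6: heading=80.2°, groundspeed=287.7 kt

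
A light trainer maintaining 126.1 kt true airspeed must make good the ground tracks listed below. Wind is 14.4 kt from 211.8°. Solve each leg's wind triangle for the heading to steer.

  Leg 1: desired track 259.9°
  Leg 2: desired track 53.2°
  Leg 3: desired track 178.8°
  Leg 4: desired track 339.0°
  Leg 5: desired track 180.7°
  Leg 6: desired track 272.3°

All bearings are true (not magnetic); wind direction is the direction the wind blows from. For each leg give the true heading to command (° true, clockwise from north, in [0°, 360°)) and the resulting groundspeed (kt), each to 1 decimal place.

Leg 1: desired track 259.9°; wind correction -4.9° → command heading 255.0°, groundspeed 116.0 kt
Leg 2: desired track 53.2°; wind correction +2.4° → command heading 55.6°, groundspeed 139.4 kt
Leg 3: desired track 178.8°; wind correction +3.6° → command heading 182.4°, groundspeed 113.8 kt
Leg 4: desired track 339.0°; wind correction -5.2° → command heading 333.8°, groundspeed 134.3 kt
Leg 5: desired track 180.7°; wind correction +3.4° → command heading 184.1°, groundspeed 113.6 kt
Leg 6: desired track 272.3°; wind correction -5.7° → command heading 266.6°, groundspeed 118.4 kt

Leg 1: heading=255.0°, groundspeed=116.0 kt
Leg 2: heading=55.6°, groundspeed=139.4 kt
Leg 3: heading=182.4°, groundspeed=113.8 kt
Leg 4: heading=333.8°, groundspeed=134.3 kt
Leg 5: heading=184.1°, groundspeed=113.6 kt
Leg 6: heading=266.6°, groundspeed=118.4 kt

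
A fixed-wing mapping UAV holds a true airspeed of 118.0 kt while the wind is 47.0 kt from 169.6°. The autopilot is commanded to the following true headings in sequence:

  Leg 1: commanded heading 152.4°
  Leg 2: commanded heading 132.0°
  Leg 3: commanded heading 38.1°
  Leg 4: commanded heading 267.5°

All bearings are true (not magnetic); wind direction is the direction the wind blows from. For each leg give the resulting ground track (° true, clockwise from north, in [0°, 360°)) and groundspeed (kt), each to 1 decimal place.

Leg 1: heading 152.4°; drift -10.8° → track 141.6°, groundspeed 74.4 kt
Leg 2: heading 132.0°; drift -19.5° → track 112.5°, groundspeed 85.7 kt
Leg 3: heading 38.1°; drift -13.3° → track 24.8°, groundspeed 153.2 kt
Leg 4: heading 267.5°; drift +20.5° → track 288.0°, groundspeed 132.9 kt

Leg 1: track=141.6°, groundspeed=74.4 kt
Leg 2: track=112.5°, groundspeed=85.7 kt
Leg 3: track=24.8°, groundspeed=153.2 kt
Leg 4: track=288.0°, groundspeed=132.9 kt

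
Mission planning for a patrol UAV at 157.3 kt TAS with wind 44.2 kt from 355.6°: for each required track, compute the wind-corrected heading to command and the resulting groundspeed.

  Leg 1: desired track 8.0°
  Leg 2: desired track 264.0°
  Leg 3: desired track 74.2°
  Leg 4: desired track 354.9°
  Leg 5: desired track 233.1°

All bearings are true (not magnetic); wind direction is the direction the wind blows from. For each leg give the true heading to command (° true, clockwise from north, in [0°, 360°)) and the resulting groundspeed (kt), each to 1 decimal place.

Leg 1: heading=4.5°, groundspeed=113.8 kt
Leg 2: heading=280.3°, groundspeed=152.2 kt
Leg 3: heading=58.2°, groundspeed=142.5 kt
Leg 4: heading=355.1°, groundspeed=113.1 kt
Leg 5: heading=246.8°, groundspeed=176.6 kt

Leg 1: desired track 8.0°; wind correction -3.5° → command heading 4.5°, groundspeed 113.8 kt
Leg 2: desired track 264.0°; wind correction +16.3° → command heading 280.3°, groundspeed 152.2 kt
Leg 3: desired track 74.2°; wind correction -16.0° → command heading 58.2°, groundspeed 142.5 kt
Leg 4: desired track 354.9°; wind correction +0.2° → command heading 355.1°, groundspeed 113.1 kt
Leg 5: desired track 233.1°; wind correction +13.7° → command heading 246.8°, groundspeed 176.6 kt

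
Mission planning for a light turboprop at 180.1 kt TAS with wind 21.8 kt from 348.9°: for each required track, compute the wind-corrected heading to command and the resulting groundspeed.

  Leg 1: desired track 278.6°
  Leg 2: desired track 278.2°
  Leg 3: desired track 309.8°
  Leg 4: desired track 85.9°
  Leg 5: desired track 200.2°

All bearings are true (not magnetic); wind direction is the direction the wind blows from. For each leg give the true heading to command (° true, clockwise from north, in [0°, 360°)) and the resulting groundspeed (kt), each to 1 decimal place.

Leg 1: heading=285.1°, groundspeed=171.6 kt
Leg 2: heading=284.8°, groundspeed=171.7 kt
Leg 3: heading=314.2°, groundspeed=162.7 kt
Leg 4: heading=79.0°, groundspeed=181.5 kt
Leg 5: heading=203.8°, groundspeed=198.4 kt

Leg 1: desired track 278.6°; wind correction +6.5° → command heading 285.1°, groundspeed 171.6 kt
Leg 2: desired track 278.2°; wind correction +6.6° → command heading 284.8°, groundspeed 171.7 kt
Leg 3: desired track 309.8°; wind correction +4.4° → command heading 314.2°, groundspeed 162.7 kt
Leg 4: desired track 85.9°; wind correction -6.9° → command heading 79.0°, groundspeed 181.5 kt
Leg 5: desired track 200.2°; wind correction +3.6° → command heading 203.8°, groundspeed 198.4 kt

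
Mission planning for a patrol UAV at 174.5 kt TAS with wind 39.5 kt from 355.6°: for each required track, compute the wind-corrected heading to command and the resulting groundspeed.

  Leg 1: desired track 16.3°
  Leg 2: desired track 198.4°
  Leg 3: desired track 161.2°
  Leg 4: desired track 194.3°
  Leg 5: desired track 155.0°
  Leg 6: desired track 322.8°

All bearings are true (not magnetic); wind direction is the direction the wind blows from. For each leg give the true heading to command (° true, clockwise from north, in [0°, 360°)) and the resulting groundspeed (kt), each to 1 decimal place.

Leg 1: heading=11.7°, groundspeed=137.0 kt
Leg 2: heading=203.4°, groundspeed=210.2 kt
Leg 3: heading=158.0°, groundspeed=212.5 kt
Leg 4: heading=198.5°, groundspeed=211.5 kt
Leg 5: heading=150.4°, groundspeed=210.9 kt
Leg 6: heading=329.8°, groundspeed=140.0 kt

Leg 1: desired track 16.3°; wind correction -4.6° → command heading 11.7°, groundspeed 137.0 kt
Leg 2: desired track 198.4°; wind correction +5.0° → command heading 203.4°, groundspeed 210.2 kt
Leg 3: desired track 161.2°; wind correction -3.2° → command heading 158.0°, groundspeed 212.5 kt
Leg 4: desired track 194.3°; wind correction +4.2° → command heading 198.5°, groundspeed 211.5 kt
Leg 5: desired track 155.0°; wind correction -4.6° → command heading 150.4°, groundspeed 210.9 kt
Leg 6: desired track 322.8°; wind correction +7.0° → command heading 329.8°, groundspeed 140.0 kt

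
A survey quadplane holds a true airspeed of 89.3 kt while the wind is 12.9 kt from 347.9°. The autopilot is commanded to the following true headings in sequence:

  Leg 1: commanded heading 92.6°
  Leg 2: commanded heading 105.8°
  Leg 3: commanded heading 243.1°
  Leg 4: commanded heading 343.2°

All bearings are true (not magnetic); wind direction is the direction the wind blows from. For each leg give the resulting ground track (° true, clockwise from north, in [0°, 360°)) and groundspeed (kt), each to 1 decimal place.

Leg 1: heading 92.6°; drift +7.7° → track 100.3°, groundspeed 93.4 kt
Leg 2: heading 105.8°; drift +6.8° → track 112.6°, groundspeed 96.0 kt
Leg 3: heading 243.1°; drift -7.7° → track 235.4°, groundspeed 93.4 kt
Leg 4: heading 343.2°; drift -0.8° → track 342.4°, groundspeed 76.5 kt

Leg 1: track=100.3°, groundspeed=93.4 kt
Leg 2: track=112.6°, groundspeed=96.0 kt
Leg 3: track=235.4°, groundspeed=93.4 kt
Leg 4: track=342.4°, groundspeed=76.5 kt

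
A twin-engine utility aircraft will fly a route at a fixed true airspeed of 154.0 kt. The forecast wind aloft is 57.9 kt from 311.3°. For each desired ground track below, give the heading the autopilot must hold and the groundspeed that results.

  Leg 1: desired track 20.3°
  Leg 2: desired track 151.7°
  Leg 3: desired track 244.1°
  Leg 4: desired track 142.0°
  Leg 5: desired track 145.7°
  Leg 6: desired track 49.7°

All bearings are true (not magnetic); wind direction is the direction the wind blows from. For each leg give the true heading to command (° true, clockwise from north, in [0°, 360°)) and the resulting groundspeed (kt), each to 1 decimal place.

Leg 1: heading=359.8°, groundspeed=123.5 kt
Leg 2: heading=159.2°, groundspeed=206.9 kt
Leg 3: heading=264.4°, groundspeed=122.0 kt
Leg 4: heading=146.0°, groundspeed=210.5 kt
Leg 5: heading=151.1°, groundspeed=209.4 kt
Leg 6: heading=27.9°, groundspeed=151.4 kt

Leg 1: desired track 20.3°; wind correction -20.5° → command heading 359.8°, groundspeed 123.5 kt
Leg 2: desired track 151.7°; wind correction +7.5° → command heading 159.2°, groundspeed 206.9 kt
Leg 3: desired track 244.1°; wind correction +20.3° → command heading 264.4°, groundspeed 122.0 kt
Leg 4: desired track 142.0°; wind correction +4.0° → command heading 146.0°, groundspeed 210.5 kt
Leg 5: desired track 145.7°; wind correction +5.4° → command heading 151.1°, groundspeed 209.4 kt
Leg 6: desired track 49.7°; wind correction -21.8° → command heading 27.9°, groundspeed 151.4 kt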